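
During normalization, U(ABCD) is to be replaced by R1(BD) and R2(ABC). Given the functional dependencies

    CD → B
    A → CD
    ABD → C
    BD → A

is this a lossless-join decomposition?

No

Common attributes: R1 ∩ R2 = {B}.
No dependency enlarges {B}, so (B)⁺ = {B}.
The closure contains neither all of R1 = {BD} nor all of R2 = {ABC}, so the common attributes are not a superkey of either fragment. The join is lossy.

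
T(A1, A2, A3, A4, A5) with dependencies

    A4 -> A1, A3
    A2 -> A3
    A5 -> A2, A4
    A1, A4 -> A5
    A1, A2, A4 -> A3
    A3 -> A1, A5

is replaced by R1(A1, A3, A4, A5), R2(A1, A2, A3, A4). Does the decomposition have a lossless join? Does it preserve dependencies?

Lossless test: (A1, A3, A4)⁺ = {A1, A2, A3, A4, A5}, which contains all of one fragment — lossless.
Dependency preservation: A5 → A2, A4 is not contained in any single fragment, but the restricted closure of its left-hand side across the fragments still reaches the right-hand side; the remaining FDs each lie inside some fragment. All dependencies are preserved.

lossless and dependency-preserving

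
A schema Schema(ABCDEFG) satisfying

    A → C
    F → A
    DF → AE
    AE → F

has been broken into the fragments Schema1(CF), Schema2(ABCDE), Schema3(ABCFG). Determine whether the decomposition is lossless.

No

Chase test. Columns are ABCDEFG; row i has aⱼ where attribute j ∈ Schemai, else bᵢⱼ.
Initial tableau (one row per fragment):
  row 1: b11 b12 a3 b14 b15 a6 b17
  row 2: a1 a2 a3 a4 a5 b26 b27
  row 3: a1 a2 a3 b34 b35 a6 a7
Rows 1 and 3 agree on F; apply F→A and equate their A entries.
No row becomes fully distinguished — the join is lossy.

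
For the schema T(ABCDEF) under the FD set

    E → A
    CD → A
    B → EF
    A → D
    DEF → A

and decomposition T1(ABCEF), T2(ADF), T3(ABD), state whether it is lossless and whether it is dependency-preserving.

lossless but not dependency-preserving

Lossless test (chase): Rows 1 and 3 agree on B; apply B→EF and equate their EF entries. Rows 1 and 2 agree on A; apply A→D and equate their D entries. Row 1 is now all distinguished symbols — the join is lossless.
Dependency preservation: the restricted closure of {CD} across the fragments never reaches {A}, so CD → A cannot be enforced without a join — not preserved.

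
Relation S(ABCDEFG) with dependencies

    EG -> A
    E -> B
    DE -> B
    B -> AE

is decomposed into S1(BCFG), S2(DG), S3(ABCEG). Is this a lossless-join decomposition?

Chase test. Columns are ABCDEFG; row i has aⱼ where attribute j ∈ Si, else bᵢⱼ.
Initial tableau (one row per fragment):
  row 1: b11 a2 a3 b14 b15 a6 a7
  row 2: b21 b22 b23 a4 b25 b26 a7
  row 3: a1 a2 a3 b34 a5 b36 a7
Rows 1 and 3 agree on B; apply B→AE and equate their AE entries.
No row becomes fully distinguished — the join is lossy.

No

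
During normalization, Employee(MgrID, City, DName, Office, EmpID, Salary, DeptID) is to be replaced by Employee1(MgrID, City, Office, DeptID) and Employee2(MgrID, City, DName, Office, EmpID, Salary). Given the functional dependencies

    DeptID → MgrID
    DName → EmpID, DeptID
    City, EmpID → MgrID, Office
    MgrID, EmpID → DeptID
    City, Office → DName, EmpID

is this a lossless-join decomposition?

Common attributes: Employee1 ∩ Employee2 = {MgrID, City, Office}.
Closure of {MgrID, City, Office}: City, Office → DName, EmpID applies, adding DName, EmpID; DName → EmpID, DeptID applies, adding DeptID. So (MgrID, City, Office)⁺ = {MgrID, City, DName, Office, EmpID, DeptID}.
This closure contains every attribute of Employee1, so Employee1 ∩ Employee2 → Employee1. The join is lossless.

Yes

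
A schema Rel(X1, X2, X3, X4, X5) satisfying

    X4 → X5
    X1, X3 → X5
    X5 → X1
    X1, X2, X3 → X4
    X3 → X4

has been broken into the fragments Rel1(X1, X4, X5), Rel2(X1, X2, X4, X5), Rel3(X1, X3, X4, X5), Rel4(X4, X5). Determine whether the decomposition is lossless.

No

Chase test. Columns are X1, X2, X3, X4, X5; row i has aⱼ where attribute j ∈ Reli, else bᵢⱼ.
Initial tableau (one row per fragment):
  row 1: a1 b12 b13 a4 a5
  row 2: a1 a2 b23 a4 a5
  row 3: a1 b32 a3 a4 a5
  row 4: b41 b42 b43 a4 a5
Rows 1 and 4 agree on X5; apply X5→X1 and equate their X1 entries.
No row becomes fully distinguished — the join is lossy.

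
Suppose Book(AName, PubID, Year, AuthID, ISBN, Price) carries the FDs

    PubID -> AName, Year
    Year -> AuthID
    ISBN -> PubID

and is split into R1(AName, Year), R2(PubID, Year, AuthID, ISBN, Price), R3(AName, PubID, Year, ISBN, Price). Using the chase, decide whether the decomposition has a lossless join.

Chase test. Columns are AName, PubID, Year, AuthID, ISBN, Price; row i has aⱼ where attribute j ∈ Ri, else bᵢⱼ.
Initial tableau (one row per fragment):
  row 1: a1 b12 a3 b14 b15 b16
  row 2: b21 a2 a3 a4 a5 a6
  row 3: a1 a2 a3 b34 a5 a6
Rows 2 and 3 agree on PubID; apply PubID→AName, Year and equate their AName, Year entries.
Rows 1 and 2 agree on Year; apply Year→AuthID and equate their AuthID entries.
Rows 1 and 3 agree on Year; apply Year→AuthID and equate their AuthID entries.
Row 2 is now all distinguished symbols — the join is lossless.

Yes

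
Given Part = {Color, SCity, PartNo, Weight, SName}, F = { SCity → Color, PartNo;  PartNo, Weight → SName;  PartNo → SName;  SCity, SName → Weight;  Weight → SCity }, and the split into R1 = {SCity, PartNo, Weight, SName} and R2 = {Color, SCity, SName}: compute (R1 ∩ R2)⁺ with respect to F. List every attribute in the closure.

R1 ∩ R2 = {SCity, SName}.
SCity → Color, PartNo applies, adding Color, PartNo
SCity, SName → Weight applies, adding Weight
Closure: {Color, SCity, PartNo, Weight, SName}.

Color, SCity, PartNo, Weight, SName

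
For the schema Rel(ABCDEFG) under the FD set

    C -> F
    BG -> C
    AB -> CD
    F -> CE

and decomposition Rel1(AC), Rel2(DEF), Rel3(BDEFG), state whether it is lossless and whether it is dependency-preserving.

lossy and not dependency-preserving

Lossless test (chase): Rows 2 and 3 agree on F; apply F→CE and equate their CE entries. No row becomes fully distinguished — the join is lossy.
Dependency preservation: the restricted closure of {C} across the fragments never reaches {F}, so C → F cannot be enforced without a join — not preserved.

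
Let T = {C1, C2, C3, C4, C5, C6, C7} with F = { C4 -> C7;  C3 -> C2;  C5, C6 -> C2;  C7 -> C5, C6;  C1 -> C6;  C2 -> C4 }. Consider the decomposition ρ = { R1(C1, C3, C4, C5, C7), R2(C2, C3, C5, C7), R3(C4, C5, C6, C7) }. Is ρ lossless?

Yes

Chase test. Columns are C1, C2, C3, C4, C5, C6, C7; row i has aⱼ where attribute j ∈ Ri, else bᵢⱼ.
Initial tableau (one row per fragment):
  row 1: a1 b12 a3 a4 a5 b16 a7
  row 2: b21 a2 a3 b24 a5 b26 a7
  row 3: b31 b32 b33 a4 a5 a6 a7
Rows 1 and 2 agree on C3; apply C3→C2 and equate their C2 entries.
Rows 1 and 2 agree on C7; apply C7→C5, C6 and equate their C5, C6 entries.
Rows 1 and 3 agree on C7; apply C7→C5, C6 and equate their C5, C6 entries.
Rows 1 and 2 agree on C2; apply C2→C4 and equate their C4 entries.
Rows 1 and 3 agree on C5, C6; apply C5, C6→C2 and equate their C2 entries.
Row 1 is now all distinguished symbols — the join is lossless.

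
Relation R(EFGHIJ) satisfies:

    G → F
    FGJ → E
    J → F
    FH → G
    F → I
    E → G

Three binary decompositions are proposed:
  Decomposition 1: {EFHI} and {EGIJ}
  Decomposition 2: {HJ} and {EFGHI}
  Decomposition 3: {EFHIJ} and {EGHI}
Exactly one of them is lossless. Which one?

Decomposition 1: common = {EI}, closure = {EFGI} → lossy.
Decomposition 2: common = {H}, closure = {H} → lossy.
Decomposition 3: common = {EHI}, closure = {EFGHI} → lossless.

Decomposition 3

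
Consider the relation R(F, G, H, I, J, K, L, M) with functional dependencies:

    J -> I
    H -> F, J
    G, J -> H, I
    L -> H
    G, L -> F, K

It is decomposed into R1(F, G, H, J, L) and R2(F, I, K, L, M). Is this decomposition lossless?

No

Common attributes: R1 ∩ R2 = {F, L}.
Closure of {F, L}: L → H applies, adding H; H → F, J applies, adding J; J → I applies, adding I. So (F, L)⁺ = {F, H, I, J, L}.
The closure contains neither all of R1 = {F, G, H, J, L} nor all of R2 = {F, I, K, L, M}, so the common attributes are not a superkey of either fragment. The join is lossy.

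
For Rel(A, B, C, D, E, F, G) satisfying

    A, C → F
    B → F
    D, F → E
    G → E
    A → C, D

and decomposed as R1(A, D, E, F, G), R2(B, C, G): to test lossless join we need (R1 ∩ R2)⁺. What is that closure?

E, G

R1 ∩ R2 = {G}.
G → E applies, adding E
Closure: {E, G}.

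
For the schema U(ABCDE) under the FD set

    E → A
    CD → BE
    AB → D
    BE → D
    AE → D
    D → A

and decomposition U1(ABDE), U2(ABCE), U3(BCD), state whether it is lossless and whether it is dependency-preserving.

Lossless test (chase): Rows 1 and 2 agree on AB; apply AB→D and equate their D entries. Rows 1 and 3 agree on D; apply D→A and equate their A entries. Rows 2 and 3 agree on CD; apply CD→BE and equate their BE entries. Row 2 is now all distinguished symbols — the join is lossless.
Dependency preservation: CD → BE is not contained in any single fragment, but the restricted closure of its left-hand side across the fragments still reaches the right-hand side; the remaining FDs each lie inside some fragment. All dependencies are preserved.

lossless and dependency-preserving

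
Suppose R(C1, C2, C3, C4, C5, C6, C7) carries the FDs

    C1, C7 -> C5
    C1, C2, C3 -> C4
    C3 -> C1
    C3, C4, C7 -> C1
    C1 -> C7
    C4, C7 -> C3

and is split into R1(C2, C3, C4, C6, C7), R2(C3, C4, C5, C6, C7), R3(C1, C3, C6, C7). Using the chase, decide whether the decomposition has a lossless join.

Chase test. Columns are C1, C2, C3, C4, C5, C6, C7; row i has aⱼ where attribute j ∈ Ri, else bᵢⱼ.
Initial tableau (one row per fragment):
  row 1: b11 a2 a3 a4 b15 a6 a7
  row 2: b21 b22 a3 a4 a5 a6 a7
  row 3: a1 b32 a3 b34 b35 a6 a7
Rows 1 and 2 agree on C3; apply C3→C1 and equate their C1 entries.
Rows 1 and 3 agree on C3; apply C3→C1 and equate their C1 entries.
Rows 1 and 2 agree on C1, C7; apply C1, C7→C5 and equate their C5 entries.
Rows 1 and 3 agree on C1, C7; apply C1, C7→C5 and equate their C5 entries.
Row 1 is now all distinguished symbols — the join is lossless.

Yes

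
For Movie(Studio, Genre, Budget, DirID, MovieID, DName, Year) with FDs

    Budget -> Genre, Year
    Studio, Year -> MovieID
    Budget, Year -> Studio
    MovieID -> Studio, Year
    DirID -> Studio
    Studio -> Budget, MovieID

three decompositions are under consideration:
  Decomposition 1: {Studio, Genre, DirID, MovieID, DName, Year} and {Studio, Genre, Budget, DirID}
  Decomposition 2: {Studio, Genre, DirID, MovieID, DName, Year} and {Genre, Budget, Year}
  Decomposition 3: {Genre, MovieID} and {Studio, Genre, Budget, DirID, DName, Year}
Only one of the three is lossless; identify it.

Decomposition 1: common = {Studio, Genre, DirID}, closure = {Studio, Genre, Budget, DirID, MovieID, Year} → lossless.
Decomposition 2: common = {Genre, Year}, closure = {Genre, Year} → lossy.
Decomposition 3: common = {Genre}, closure = {Genre} → lossy.

Decomposition 1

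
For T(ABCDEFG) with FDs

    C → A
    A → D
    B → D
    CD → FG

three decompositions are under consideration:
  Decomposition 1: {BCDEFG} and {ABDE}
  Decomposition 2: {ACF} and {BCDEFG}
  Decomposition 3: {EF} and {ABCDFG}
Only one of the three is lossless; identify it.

Decomposition 1: common = {BDE}, closure = {BDE} → lossy.
Decomposition 2: common = {CF}, closure = {ACDFG} → lossless.
Decomposition 3: common = {F}, closure = {F} → lossy.

Decomposition 2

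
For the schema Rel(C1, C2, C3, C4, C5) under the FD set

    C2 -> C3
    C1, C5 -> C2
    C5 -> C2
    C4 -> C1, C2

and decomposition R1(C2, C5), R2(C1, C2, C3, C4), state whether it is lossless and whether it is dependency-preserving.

lossy but dependency-preserving

Lossless test: (C2)⁺ = {C2, C3}, which is a superkey of neither fragment — lossy.
Dependency preservation: C1, C5 → C2 is not contained in any single fragment, but the restricted closure of its left-hand side across the fragments still reaches the right-hand side; the remaining FDs each lie inside some fragment. All dependencies are preserved.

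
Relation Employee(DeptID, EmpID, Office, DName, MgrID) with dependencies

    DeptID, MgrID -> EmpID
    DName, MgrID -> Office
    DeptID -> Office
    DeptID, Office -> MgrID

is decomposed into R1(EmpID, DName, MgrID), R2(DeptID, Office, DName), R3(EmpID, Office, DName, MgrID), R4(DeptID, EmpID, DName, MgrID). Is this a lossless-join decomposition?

Chase test. Columns are DeptID, EmpID, Office, DName, MgrID; row i has aⱼ where attribute j ∈ Ri, else bᵢⱼ.
Initial tableau (one row per fragment):
  row 1: b11 a2 b13 a4 a5
  row 2: a1 b22 a3 a4 b25
  row 3: b31 a2 a3 a4 a5
  row 4: a1 a2 b43 a4 a5
Rows 1 and 3 agree on DName, MgrID; apply DName, MgrID→Office and equate their Office entries.
Rows 1 and 4 agree on DName, MgrID; apply DName, MgrID→Office and equate their Office entries.
Rows 2 and 4 agree on DeptID, Office; apply DeptID, Office→MgrID and equate their MgrID entries.
Rows 2 and 4 agree on DeptID, MgrID; apply DeptID, MgrID→EmpID and equate their EmpID entries.
Row 2 is now all distinguished symbols — the join is lossless.

Yes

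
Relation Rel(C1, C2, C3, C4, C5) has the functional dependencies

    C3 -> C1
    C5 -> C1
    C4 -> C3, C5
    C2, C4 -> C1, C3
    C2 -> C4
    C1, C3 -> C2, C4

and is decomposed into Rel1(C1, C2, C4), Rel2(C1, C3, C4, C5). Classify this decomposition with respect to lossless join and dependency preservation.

lossless and dependency-preserving

Lossless test: (C1, C4)⁺ = {C1, C2, C3, C4, C5}, which contains all of one fragment — lossless.
Dependency preservation: C2, C4 → C1, C3; C1, C3 → C2, C4 are not contained in any single fragment, but the restricted closure of each left-hand side across the fragments still reaches the right-hand side; the remaining FDs each lie inside some fragment. All dependencies are preserved.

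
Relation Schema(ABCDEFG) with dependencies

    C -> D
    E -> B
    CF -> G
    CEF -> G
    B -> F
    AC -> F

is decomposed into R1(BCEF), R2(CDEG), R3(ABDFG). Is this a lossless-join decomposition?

No

Chase test. Columns are ABCDEFG; row i has aⱼ where attribute j ∈ Ri, else bᵢⱼ.
Initial tableau (one row per fragment):
  row 1: b11 a2 a3 b14 a5 a6 b17
  row 2: b21 b22 a3 a4 a5 b26 a7
  row 3: a1 a2 b33 a4 b35 a6 a7
Rows 1 and 2 agree on C; apply C→D and equate their D entries.
Rows 1 and 2 agree on E; apply E→B and equate their B entries.
Rows 1 and 2 agree on B; apply B→F and equate their F entries.
Rows 1 and 2 agree on CF; apply CF→G and equate their G entries.
No row becomes fully distinguished — the join is lossy.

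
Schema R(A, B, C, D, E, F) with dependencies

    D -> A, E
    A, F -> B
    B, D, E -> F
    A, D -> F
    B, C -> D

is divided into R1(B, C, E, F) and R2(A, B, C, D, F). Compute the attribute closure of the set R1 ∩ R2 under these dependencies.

R1 ∩ R2 = {B, C, F}.
B, C → D applies, adding D
D → A, E applies, adding A, E
Closure: {A, B, C, D, E, F}.

A, B, C, D, E, F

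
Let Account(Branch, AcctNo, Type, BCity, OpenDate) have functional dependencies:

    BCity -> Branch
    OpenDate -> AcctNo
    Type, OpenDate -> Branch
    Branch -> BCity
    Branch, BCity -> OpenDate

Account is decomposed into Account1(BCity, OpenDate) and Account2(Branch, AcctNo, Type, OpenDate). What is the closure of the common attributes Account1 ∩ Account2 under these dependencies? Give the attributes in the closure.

AcctNo, OpenDate

Account1 ∩ Account2 = {OpenDate}.
OpenDate → AcctNo applies, adding AcctNo
Closure: {AcctNo, OpenDate}.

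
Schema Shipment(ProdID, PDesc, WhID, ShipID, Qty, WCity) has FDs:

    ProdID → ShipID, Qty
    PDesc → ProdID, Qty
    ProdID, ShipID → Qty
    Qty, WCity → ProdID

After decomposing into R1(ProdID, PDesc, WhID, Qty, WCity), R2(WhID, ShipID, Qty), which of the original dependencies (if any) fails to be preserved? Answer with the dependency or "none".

Check ProdID → ShipID, Qty: no single fragment contains all of {ProdID, ShipID, Qty}, and the restricted closure of {ProdID} across the fragments never reaches {ShipID, Qty}.
PDesc → ProdID, Qty is preserved.
ProdID, ShipID → Qty is preserved.
Qty, WCity → ProdID is preserved.

ProdID → ShipID, Qty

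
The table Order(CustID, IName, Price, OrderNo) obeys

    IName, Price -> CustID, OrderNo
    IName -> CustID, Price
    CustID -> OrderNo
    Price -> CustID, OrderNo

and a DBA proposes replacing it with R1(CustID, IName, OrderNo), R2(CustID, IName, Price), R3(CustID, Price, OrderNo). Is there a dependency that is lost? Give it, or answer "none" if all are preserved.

IName, Price → CustID, OrderNo: restricted closure across fragments reaches CustID, OrderNo.
IName → CustID, Price lies within R2.
CustID → OrderNo lies within R1.
Price → CustID, OrderNo lies within R3.
Every dependency is enforceable on the fragments, so the decomposition is dependency-preserving.

none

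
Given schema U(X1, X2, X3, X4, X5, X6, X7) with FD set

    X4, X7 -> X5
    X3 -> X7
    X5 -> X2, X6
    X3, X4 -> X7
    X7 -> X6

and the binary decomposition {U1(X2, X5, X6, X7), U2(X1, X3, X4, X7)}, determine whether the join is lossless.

No

Common attributes: U1 ∩ U2 = {X7}.
Closure of {X7}: X7 → X6 applies, adding X6. So (X7)⁺ = {X6, X7}.
The closure contains neither all of U1 = {X2, X5, X6, X7} nor all of U2 = {X1, X3, X4, X7}, so the common attributes are not a superkey of either fragment. The join is lossy.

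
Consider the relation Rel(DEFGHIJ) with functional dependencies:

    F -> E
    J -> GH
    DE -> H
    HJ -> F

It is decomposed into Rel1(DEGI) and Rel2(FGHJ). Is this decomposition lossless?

Common attributes: Rel1 ∩ Rel2 = {G}.
No dependency enlarges {G}, so (G)⁺ = {G}.
The closure contains neither all of Rel1 = {DEGI} nor all of Rel2 = {FGHJ}, so the common attributes are not a superkey of either fragment. The join is lossy.

No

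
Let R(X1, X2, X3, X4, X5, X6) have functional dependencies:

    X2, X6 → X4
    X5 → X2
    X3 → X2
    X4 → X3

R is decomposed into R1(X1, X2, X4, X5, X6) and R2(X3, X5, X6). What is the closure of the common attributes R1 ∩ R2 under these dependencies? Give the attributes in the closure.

R1 ∩ R2 = {X5, X6}.
X5 → X2 applies, adding X2
X2, X6 → X4 applies, adding X4
X4 → X3 applies, adding X3
Closure: {X2, X3, X4, X5, X6}.

X2, X3, X4, X5, X6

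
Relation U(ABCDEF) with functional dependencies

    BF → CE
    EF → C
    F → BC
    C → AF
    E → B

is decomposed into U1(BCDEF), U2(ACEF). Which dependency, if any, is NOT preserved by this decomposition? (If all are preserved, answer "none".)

none

BF → CE lies within U1.
EF → C lies within U1.
F → BC lies within U1.
C → AF lies within U2.
E → B lies within U1.
Every dependency is enforceable on the fragments, so the decomposition is dependency-preserving.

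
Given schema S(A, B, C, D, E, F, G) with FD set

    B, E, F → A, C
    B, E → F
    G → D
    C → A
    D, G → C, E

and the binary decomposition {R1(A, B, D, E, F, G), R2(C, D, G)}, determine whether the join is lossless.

Common attributes: R1 ∩ R2 = {D, G}.
Closure of {D, G}: D, G → C, E applies, adding C, E; C → A applies, adding A. So (D, G)⁺ = {A, C, D, E, G}.
This closure contains every attribute of R2, so R1 ∩ R2 → R2. The join is lossless.

Yes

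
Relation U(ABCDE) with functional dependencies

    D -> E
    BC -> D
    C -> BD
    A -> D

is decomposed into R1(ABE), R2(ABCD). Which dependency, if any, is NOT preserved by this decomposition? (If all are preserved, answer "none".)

D -> E

Check D → E: no single fragment contains all of {DE}, and the restricted closure of {D} across the fragments never reaches {E}.
BC → D is preserved.
C → BD is preserved.
A → D is preserved.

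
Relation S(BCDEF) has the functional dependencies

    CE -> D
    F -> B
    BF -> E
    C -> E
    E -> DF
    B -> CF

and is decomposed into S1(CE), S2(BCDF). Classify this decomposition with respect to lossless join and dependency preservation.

lossless and dependency-preserving

Lossless test: (C)⁺ = {BCDEF}, which contains all of one fragment — lossless.
Dependency preservation: CE → D; BF → E; E → DF are not contained in any single fragment, but the restricted closure of each left-hand side across the fragments still reaches the right-hand side; the remaining FDs each lie inside some fragment. All dependencies are preserved.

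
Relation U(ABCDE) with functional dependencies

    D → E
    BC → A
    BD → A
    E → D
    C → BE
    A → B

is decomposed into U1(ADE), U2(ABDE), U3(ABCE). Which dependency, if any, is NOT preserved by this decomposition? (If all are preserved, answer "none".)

none

D → E lies within U1.
BC → A lies within U3.
BD → A lies within U2.
E → D lies within U1.
C → BE lies within U3.
A → B lies within U2.
Every dependency is enforceable on the fragments, so the decomposition is dependency-preserving.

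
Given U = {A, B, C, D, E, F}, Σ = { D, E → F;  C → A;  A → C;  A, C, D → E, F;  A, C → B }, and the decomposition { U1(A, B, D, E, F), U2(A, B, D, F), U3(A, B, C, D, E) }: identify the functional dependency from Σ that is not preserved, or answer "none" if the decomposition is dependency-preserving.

D, E → F lies within U1.
C → A lies within U3.
A → C lies within U3.
A, C, D → E, F: restricted closure across fragments reaches E, F.
A, C → B lies within U3.
Every dependency is enforceable on the fragments, so the decomposition is dependency-preserving.

none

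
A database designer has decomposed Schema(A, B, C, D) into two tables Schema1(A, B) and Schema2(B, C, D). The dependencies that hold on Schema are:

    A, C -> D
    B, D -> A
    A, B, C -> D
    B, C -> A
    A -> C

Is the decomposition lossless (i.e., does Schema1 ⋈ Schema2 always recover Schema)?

Common attributes: Schema1 ∩ Schema2 = {B}.
No dependency enlarges {B}, so (B)⁺ = {B}.
The closure contains neither all of Schema1 = {A, B} nor all of Schema2 = {B, C, D}, so the common attributes are not a superkey of either fragment. The join is lossy.

No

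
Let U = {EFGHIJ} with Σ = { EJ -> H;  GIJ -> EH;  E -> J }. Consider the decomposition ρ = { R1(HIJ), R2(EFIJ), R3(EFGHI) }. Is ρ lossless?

Yes

Chase test. Columns are EFGHIJ; row i has aⱼ where attribute j ∈ Ri, else bᵢⱼ.
Initial tableau (one row per fragment):
  row 1: b11 b12 b13 a4 a5 a6
  row 2: a1 a2 b23 b24 a5 a6
  row 3: a1 a2 a3 a4 a5 b36
Rows 2 and 3 agree on E; apply E→J and equate their J entries.
Rows 2 and 3 agree on EJ; apply EJ→H and equate their H entries.
Row 3 is now all distinguished symbols — the join is lossless.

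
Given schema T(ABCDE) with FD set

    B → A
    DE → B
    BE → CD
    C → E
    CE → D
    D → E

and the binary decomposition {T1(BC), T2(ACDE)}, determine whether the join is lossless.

Common attributes: T1 ∩ T2 = {C}.
Closure of {C}: C → E applies, adding E; CE → D applies, adding D; DE → B applies, adding B; B → A applies, adding A. So (C)⁺ = {ABCDE}.
This closure contains every attribute of T1, so T1 ∩ T2 → T1. The join is lossless.

Yes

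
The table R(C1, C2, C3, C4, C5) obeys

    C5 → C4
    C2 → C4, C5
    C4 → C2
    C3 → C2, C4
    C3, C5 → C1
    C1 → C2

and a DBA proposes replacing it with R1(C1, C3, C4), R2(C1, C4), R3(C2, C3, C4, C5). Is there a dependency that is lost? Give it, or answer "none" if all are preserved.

C5 → C4 lies within R3.
C2 → C4, C5 lies within R3.
C4 → C2 lies within R3.
C3 → C2, C4 lies within R3.
C3, C5 → C1: restricted closure across fragments reaches C1.
C1 → C2: restricted closure across fragments reaches C2.
Every dependency is enforceable on the fragments, so the decomposition is dependency-preserving.

none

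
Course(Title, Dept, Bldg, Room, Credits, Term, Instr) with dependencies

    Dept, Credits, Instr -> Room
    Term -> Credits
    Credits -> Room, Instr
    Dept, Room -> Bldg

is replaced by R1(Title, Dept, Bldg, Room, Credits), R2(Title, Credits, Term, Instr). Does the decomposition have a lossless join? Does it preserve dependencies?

Lossless test: (Title, Credits)⁺ = {Title, Room, Credits, Instr}, which is a superkey of neither fragment — lossy.
Dependency preservation: Dept, Credits, Instr → Room; Credits → Room, Instr are not contained in any single fragment, but the restricted closure of each left-hand side across the fragments still reaches the right-hand side; the remaining FDs each lie inside some fragment. All dependencies are preserved.

lossy but dependency-preserving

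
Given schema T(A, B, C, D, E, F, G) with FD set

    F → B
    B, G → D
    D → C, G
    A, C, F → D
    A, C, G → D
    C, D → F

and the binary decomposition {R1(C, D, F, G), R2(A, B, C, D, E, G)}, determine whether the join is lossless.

Yes

Common attributes: R1 ∩ R2 = {C, D, G}.
Closure of {C, D, G}: C, D → F applies, adding F; F → B applies, adding B. So (C, D, G)⁺ = {B, C, D, F, G}.
This closure contains every attribute of R1, so R1 ∩ R2 → R1. The join is lossless.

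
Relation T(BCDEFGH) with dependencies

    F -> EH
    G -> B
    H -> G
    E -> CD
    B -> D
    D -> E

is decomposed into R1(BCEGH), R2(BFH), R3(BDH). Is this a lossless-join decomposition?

Chase test. Columns are BCDEFGH; row i has aⱼ where attribute j ∈ Ri, else bᵢⱼ.
Initial tableau (one row per fragment):
  row 1: a1 a2 b13 a4 b15 a6 a7
  row 2: a1 b22 b23 b24 a5 b26 a7
  row 3: a1 b32 a3 b34 b35 b36 a7
Rows 1 and 2 agree on H; apply H→G and equate their G entries.
Rows 1 and 3 agree on H; apply H→G and equate their G entries.
Rows 1 and 2 agree on B; apply B→D and equate their D entries.
Rows 1 and 3 agree on B; apply B→D and equate their D entries.
Rows 1 and 2 agree on D; apply D→E and equate their E entries.
Rows 1 and 3 agree on D; apply D→E and equate their E entries.
Rows 1 and 2 agree on E; apply E→CD and equate their CD entries.
Rows 1 and 3 agree on E; apply E→CD and equate their CD entries.
Row 2 is now all distinguished symbols — the join is lossless.

Yes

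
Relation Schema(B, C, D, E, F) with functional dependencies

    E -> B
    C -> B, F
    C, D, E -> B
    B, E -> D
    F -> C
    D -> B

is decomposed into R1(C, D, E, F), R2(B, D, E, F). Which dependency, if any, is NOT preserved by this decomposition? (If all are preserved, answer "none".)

none

E → B lies within R2.
C → B, F: restricted closure across fragments reaches B, F.
C, D, E → B: restricted closure across fragments reaches B.
B, E → D lies within R2.
F → C lies within R1.
D → B lies within R2.
Every dependency is enforceable on the fragments, so the decomposition is dependency-preserving.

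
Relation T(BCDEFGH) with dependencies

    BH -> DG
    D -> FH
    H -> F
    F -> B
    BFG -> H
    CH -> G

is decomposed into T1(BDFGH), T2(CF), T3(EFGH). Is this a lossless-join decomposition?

No

Chase test. Columns are BCDEFGH; row i has aⱼ where attribute j ∈ Ti, else bᵢⱼ.
Initial tableau (one row per fragment):
  row 1: a1 b12 a3 b14 a5 a6 a7
  row 2: b21 a2 b23 b24 a5 b26 b27
  row 3: b31 b32 b33 a4 a5 a6 a7
Rows 1 and 2 agree on F; apply F→B and equate their B entries.
Rows 1 and 3 agree on F; apply F→B and equate their B entries.
Rows 1 and 3 agree on BH; apply BH→DG and equate their DG entries.
No row becomes fully distinguished — the join is lossy.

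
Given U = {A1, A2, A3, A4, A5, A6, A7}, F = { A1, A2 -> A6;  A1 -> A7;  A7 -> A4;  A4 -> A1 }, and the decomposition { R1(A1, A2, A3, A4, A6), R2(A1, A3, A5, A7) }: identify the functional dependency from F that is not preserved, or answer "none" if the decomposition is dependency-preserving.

none

A1, A2 → A6 lies within R1.
A1 → A7 lies within R2.
A7 → A4: restricted closure across fragments reaches A4.
A4 → A1 lies within R1.
Every dependency is enforceable on the fragments, so the decomposition is dependency-preserving.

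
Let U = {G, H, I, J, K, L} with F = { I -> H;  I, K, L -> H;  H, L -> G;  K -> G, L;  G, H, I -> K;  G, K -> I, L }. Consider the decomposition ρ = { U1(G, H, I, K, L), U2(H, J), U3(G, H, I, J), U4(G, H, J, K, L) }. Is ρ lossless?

Chase test. Columns are G, H, I, J, K, L; row i has aⱼ where attribute j ∈ Ui, else bᵢⱼ.
Initial tableau (one row per fragment):
  row 1: a1 a2 a3 b14 a5 a6
  row 2: b21 a2 b23 a4 b25 b26
  row 3: a1 a2 a3 a4 b35 b36
  row 4: a1 a2 b43 a4 a5 a6
Rows 1 and 3 agree on G, H, I; apply G, H, I→K and equate their K entries.
Rows 1 and 3 agree on G, K; apply G, K→I, L and equate their I, L entries.
Rows 1 and 4 agree on G, K; apply G, K→I, L and equate their I, L entries.
Row 3 is now all distinguished symbols — the join is lossless.

Yes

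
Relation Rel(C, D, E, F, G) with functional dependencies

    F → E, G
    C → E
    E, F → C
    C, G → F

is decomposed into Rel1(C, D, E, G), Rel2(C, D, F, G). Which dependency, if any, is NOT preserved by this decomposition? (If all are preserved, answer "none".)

none

F → E, G: restricted closure across fragments reaches E, G.
C → E lies within Rel1.
E, F → C: restricted closure across fragments reaches C.
C, G → F lies within Rel2.
Every dependency is enforceable on the fragments, so the decomposition is dependency-preserving.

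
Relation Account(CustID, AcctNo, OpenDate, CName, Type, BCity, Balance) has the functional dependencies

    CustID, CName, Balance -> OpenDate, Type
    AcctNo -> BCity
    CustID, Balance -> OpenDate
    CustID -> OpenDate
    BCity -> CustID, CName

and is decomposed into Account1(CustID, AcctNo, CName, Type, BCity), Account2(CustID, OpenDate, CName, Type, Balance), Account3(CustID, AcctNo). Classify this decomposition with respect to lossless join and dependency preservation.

Lossless test (chase): Rows 1 and 3 agree on AcctNo; apply AcctNo→BCity and equate their BCity entries. Rows 1 and 2 agree on CustID; apply CustID→OpenDate and equate their OpenDate entries. Rows 1 and 3 agree on CustID; apply CustID→OpenDate and equate their OpenDate entries. Rows 1 and 3 agree on BCity; apply BCity→CustID, CName and equate their CustID, CName entries. No row becomes fully distinguished — the join is lossy.
Dependency preservation: every FD's attributes lie within a single fragment, so each can be enforced locally — preserved.

lossy but dependency-preserving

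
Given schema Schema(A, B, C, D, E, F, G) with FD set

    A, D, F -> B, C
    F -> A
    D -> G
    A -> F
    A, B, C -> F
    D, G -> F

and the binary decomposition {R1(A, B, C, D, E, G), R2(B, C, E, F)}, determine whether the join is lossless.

Common attributes: R1 ∩ R2 = {B, C, E}.
No dependency enlarges {B, C, E}, so (B, C, E)⁺ = {B, C, E}.
The closure contains neither all of R1 = {A, B, C, D, E, G} nor all of R2 = {B, C, E, F}, so the common attributes are not a superkey of either fragment. The join is lossy.

No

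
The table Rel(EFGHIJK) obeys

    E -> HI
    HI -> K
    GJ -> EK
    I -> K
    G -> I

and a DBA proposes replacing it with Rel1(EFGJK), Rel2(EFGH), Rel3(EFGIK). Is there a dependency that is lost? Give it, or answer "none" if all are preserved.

E → HI: restricted closure across fragments reaches HI.
HI → K: restricted closure across fragments reaches K.
GJ → EK lies within Rel1.
I → K lies within Rel3.
G → I lies within Rel3.
Every dependency is enforceable on the fragments, so the decomposition is dependency-preserving.

none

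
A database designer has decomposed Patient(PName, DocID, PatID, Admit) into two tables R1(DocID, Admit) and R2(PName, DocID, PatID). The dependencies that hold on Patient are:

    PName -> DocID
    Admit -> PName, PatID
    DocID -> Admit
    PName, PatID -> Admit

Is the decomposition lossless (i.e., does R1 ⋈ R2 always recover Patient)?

Yes

Common attributes: R1 ∩ R2 = {DocID}.
Closure of {DocID}: DocID → Admit applies, adding Admit; Admit → PName, PatID applies, adding PName, PatID. So (DocID)⁺ = {PName, DocID, PatID, Admit}.
This closure contains every attribute of R1, so R1 ∩ R2 → R1. The join is lossless.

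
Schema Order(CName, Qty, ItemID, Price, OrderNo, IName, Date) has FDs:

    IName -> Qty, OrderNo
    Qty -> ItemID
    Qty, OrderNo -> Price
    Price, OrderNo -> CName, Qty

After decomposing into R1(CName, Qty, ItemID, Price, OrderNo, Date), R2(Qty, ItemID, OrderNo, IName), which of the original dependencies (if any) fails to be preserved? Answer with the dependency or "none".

IName → Qty, OrderNo lies within R2.
Qty → ItemID lies within R1.
Qty, OrderNo → Price lies within R1.
Price, OrderNo → CName, Qty lies within R1.
Every dependency is enforceable on the fragments, so the decomposition is dependency-preserving.

none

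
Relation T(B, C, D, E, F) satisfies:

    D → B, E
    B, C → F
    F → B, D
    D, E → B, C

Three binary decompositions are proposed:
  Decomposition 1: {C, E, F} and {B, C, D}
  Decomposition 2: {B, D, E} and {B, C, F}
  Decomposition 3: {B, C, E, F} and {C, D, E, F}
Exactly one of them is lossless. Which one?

Decomposition 1: common = {C}, closure = {C} → lossy.
Decomposition 2: common = {B}, closure = {B} → lossy.
Decomposition 3: common = {C, E, F}, closure = {B, C, D, E, F} → lossless.

Decomposition 3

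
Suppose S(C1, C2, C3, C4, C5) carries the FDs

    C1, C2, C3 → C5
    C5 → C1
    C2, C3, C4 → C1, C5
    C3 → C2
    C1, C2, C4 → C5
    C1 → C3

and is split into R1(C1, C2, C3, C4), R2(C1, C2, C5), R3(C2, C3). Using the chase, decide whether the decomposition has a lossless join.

Chase test. Columns are C1, C2, C3, C4, C5; row i has aⱼ where attribute j ∈ Ri, else bᵢⱼ.
Initial tableau (one row per fragment):
  row 1: a1 a2 a3 a4 b15
  row 2: a1 a2 b23 b24 a5
  row 3: b31 a2 a3 b34 b35
Rows 1 and 2 agree on C1; apply C1→C3 and equate their C3 entries.
Rows 1 and 2 agree on C1, C2, C3; apply C1, C2, C3→C5 and equate their C5 entries.
Row 1 is now all distinguished symbols — the join is lossless.

Yes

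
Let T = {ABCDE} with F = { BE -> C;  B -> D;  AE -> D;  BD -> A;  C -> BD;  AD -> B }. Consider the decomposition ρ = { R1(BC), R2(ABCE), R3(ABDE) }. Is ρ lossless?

Chase test. Columns are ABCDE; row i has aⱼ where attribute j ∈ Ri, else bᵢⱼ.
Initial tableau (one row per fragment):
  row 1: b11 a2 a3 b14 b15
  row 2: a1 a2 a3 b24 a5
  row 3: a1 a2 b33 a4 a5
Rows 2 and 3 agree on BE; apply BE→C and equate their C entries.
Rows 1 and 2 agree on B; apply B→D and equate their D entries.
Rows 1 and 3 agree on B; apply B→D and equate their D entries.
Rows 1 and 2 agree on BD; apply BD→A and equate their A entries.
Row 2 is now all distinguished symbols — the join is lossless.

Yes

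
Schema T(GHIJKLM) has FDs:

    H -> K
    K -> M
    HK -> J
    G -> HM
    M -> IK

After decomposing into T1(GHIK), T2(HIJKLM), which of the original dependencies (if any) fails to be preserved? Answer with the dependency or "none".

H → K lies within T1.
K → M lies within T2.
HK → J lies within T2.
G → HM: restricted closure across fragments reaches HM.
M → IK lies within T2.
Every dependency is enforceable on the fragments, so the decomposition is dependency-preserving.

none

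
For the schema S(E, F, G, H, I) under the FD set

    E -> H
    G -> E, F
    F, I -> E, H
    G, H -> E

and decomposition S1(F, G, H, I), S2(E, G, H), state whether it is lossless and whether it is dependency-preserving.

Lossless test: (G, H)⁺ = {E, F, G, H}, which contains all of one fragment — lossless.
Dependency preservation: the restricted closure of {F, I} across the fragments never reaches {E, H}, so F, I → E, H cannot be enforced without a join — not preserved.

lossless but not dependency-preserving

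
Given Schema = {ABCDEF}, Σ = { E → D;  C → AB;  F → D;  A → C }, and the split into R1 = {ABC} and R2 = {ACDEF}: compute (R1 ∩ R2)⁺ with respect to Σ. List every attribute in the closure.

R1 ∩ R2 = {AC}.
C → AB applies, adding B
Closure: {ABC}.

ABC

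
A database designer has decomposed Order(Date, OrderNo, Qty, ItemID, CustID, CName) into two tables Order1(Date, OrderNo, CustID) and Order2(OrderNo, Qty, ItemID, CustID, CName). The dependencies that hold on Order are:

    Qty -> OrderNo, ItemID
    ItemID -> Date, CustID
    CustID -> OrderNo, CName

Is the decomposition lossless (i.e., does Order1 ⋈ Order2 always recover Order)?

No

Common attributes: Order1 ∩ Order2 = {OrderNo, CustID}.
Closure of {OrderNo, CustID}: CustID → OrderNo, CName applies, adding CName. So (OrderNo, CustID)⁺ = {OrderNo, CustID, CName}.
The closure contains neither all of Order1 = {Date, OrderNo, CustID} nor all of Order2 = {OrderNo, Qty, ItemID, CustID, CName}, so the common attributes are not a superkey of either fragment. The join is lossy.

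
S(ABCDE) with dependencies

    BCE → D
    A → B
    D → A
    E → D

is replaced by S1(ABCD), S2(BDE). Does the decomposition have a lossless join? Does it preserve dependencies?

lossy but dependency-preserving

Lossless test: (BD)⁺ = {ABD}, which is a superkey of neither fragment — lossy.
Dependency preservation: BCE → D is not contained in any single fragment, but the restricted closure of its left-hand side across the fragments still reaches the right-hand side; the remaining FDs each lie inside some fragment. All dependencies are preserved.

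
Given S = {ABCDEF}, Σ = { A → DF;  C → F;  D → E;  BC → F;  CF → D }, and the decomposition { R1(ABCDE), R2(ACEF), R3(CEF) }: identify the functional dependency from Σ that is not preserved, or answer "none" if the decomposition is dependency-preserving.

none

A → DF: restricted closure across fragments reaches DF.
C → F lies within R2.
D → E lies within R1.
BC → F: restricted closure across fragments reaches F.
CF → D: restricted closure across fragments reaches D.
Every dependency is enforceable on the fragments, so the decomposition is dependency-preserving.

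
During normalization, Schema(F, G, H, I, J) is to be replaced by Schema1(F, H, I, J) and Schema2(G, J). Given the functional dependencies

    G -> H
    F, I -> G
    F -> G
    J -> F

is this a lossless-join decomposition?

Yes

Common attributes: Schema1 ∩ Schema2 = {J}.
Closure of {J}: J → F applies, adding F; F → G applies, adding G; G → H applies, adding H. So (J)⁺ = {F, G, H, J}.
This closure contains every attribute of Schema2, so Schema1 ∩ Schema2 → Schema2. The join is lossless.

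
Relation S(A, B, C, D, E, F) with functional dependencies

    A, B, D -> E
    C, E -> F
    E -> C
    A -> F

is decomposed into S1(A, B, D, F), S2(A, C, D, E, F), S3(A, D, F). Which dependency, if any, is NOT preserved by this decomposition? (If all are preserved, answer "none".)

Check A, B, D → E: no single fragment contains all of {A, B, D, E}, and the restricted closure of {A, B, D} across the fragments never reaches {E}.
C, E → F is preserved.
E → C is preserved.
A → F is preserved.

A, B, D -> E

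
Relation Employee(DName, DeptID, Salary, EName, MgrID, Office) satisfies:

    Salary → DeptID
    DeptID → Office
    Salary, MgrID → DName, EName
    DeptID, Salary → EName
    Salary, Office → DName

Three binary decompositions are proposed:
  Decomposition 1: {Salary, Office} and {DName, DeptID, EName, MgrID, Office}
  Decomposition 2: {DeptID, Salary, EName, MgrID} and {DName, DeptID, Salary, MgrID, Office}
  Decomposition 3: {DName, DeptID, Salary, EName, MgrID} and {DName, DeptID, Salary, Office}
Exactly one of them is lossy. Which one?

Decomposition 1

Decomposition 1: common = {Office}, closure = {Office} → lossy.
Decomposition 2: common = {DeptID, Salary, MgrID}, closure = {DName, DeptID, Salary, EName, MgrID, Office} → lossless.
Decomposition 3: common = {DName, DeptID, Salary}, closure = {DName, DeptID, Salary, EName, Office} → lossless.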